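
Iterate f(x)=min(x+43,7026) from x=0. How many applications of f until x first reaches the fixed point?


Step 1: x=0, cap=7026, increment=43
Step 2: x grows by 43 each step until capped at 7026; fixed point is x=7026
Step 3: iterations = ceil(7026/43) = 164

164


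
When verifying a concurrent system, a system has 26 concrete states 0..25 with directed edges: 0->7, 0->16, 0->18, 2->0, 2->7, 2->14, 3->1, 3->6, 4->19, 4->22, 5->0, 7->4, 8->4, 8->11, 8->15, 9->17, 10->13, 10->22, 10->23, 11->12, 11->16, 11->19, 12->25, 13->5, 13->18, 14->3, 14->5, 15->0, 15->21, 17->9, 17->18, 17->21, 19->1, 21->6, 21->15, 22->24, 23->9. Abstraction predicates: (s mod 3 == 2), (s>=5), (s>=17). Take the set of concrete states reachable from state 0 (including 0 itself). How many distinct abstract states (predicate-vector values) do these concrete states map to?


BFS from 0:
Concrete reachable: {0, 1, 4, 7, 16, 18, 19, 22, 24}
Abstract via predicates (s mod 3 == 2), (s>=5), (s>=17):
  (0,0,0) <- {0, 1, 4}
  (0,1,0) <- {7, 16}
  (0,1,1) <- {18, 19, 22, 24}
Distinct abstract states = 3

3


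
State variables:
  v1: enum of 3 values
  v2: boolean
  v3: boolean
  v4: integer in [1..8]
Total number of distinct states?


State space = product of domain sizes of all variables.
Domain sizes:
  v1 (enum of 3 values): 3
  v2 (boolean): 2
  v3 (boolean): 2
  v4 (integer in [1..8]): 8
Product = 3 * 2 * 2 * 8 = 96

96


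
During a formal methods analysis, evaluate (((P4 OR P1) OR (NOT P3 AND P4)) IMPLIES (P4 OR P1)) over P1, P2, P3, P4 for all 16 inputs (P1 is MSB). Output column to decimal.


Formula: (((P4 OR P1) OR (NOT P3 AND P4)) IMPLIES (P4 OR P1)) over P1, P2, P3, P4 (16 rows)
Evaluate each row (bits = P1,P2,P3,P4, MSB first):
  row 0 [0000]: (((0 OR 0) OR (NOT 0 AND 0)) IMPLIES (0 OR 0)) -> 1
  row 1 [0001]: (((1 OR 0) OR (NOT 0 AND 1)) IMPLIES (1 OR 0)) -> 1
  row 2 [0010]: (((0 OR 0) OR (NOT 1 AND 0)) IMPLIES (0 OR 0)) -> 1
  row 3 [0011]: (((1 OR 0) OR (NOT 1 AND 1)) IMPLIES (1 OR 0)) -> 1
  row 4 [0100]: (((0 OR 0) OR (NOT 0 AND 0)) IMPLIES (0 OR 0)) -> 1
  row 5 [0101]: (((1 OR 0) OR (NOT 0 AND 1)) IMPLIES (1 OR 0)) -> 1
  row 6 [0110]: (((0 OR 0) OR (NOT 1 AND 0)) IMPLIES (0 OR 0)) -> 1
  row 7 [0111]: (((1 OR 0) OR (NOT 1 AND 1)) IMPLIES (1 OR 0)) -> 1
  row 8 [1000]: (((0 OR 1) OR (NOT 0 AND 0)) IMPLIES (0 OR 1)) -> 1
  row 9 [1001]: (((1 OR 1) OR (NOT 0 AND 1)) IMPLIES (1 OR 1)) -> 1
  row 10 [1010]: (((0 OR 1) OR (NOT 1 AND 0)) IMPLIES (0 OR 1)) -> 1
  row 11 [1011]: (((1 OR 1) OR (NOT 1 AND 1)) IMPLIES (1 OR 1)) -> 1
  row 12 [1100]: (((0 OR 1) OR (NOT 0 AND 0)) IMPLIES (0 OR 1)) -> 1
  row 13 [1101]: (((1 OR 1) OR (NOT 0 AND 1)) IMPLIES (1 OR 1)) -> 1
  row 14 [1110]: (((0 OR 1) OR (NOT 1 AND 0)) IMPLIES (0 OR 1)) -> 1
  row 15 [1111]: (((1 OR 1) OR (NOT 1 AND 1)) IMPLIES (1 OR 1)) -> 1
Full result column, 4 rows per line (P1,P2 fixed per line; P3,P4 runs 00..11 left to right):
  rows 0-3 [P1,P2=00]: 1111  = hex F
  rows 4-7 [P1,P2=01]: 1111  = hex F
  rows 8-11 [P1,P2=10]: 1111  = hex F
  rows 12-15 [P1,P2=11]: 1111  = hex F
Output column (row 0 .. row 15) = 1111111111111111
Output column grouped in 4s = 1111 1111 1111 1111 = 0xFFFF
Convert to decimal digit by digit (value = value*16 + digit):
  F -> 15
  15*16 + 15 (F) = 255
  255*16 + 15 (F) = 4095
  4095*16 + 15 (F) = 65535
Decimal = 65535

65535


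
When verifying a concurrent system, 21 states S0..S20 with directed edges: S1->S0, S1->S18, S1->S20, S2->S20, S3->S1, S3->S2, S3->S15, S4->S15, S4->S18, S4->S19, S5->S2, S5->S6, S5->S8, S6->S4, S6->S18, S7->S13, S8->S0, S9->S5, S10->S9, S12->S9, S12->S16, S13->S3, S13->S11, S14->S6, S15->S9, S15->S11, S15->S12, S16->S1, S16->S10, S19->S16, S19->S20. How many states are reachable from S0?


BFS from S0:
  layer 0: {S0}
Reachable set: {S0}
Count = 1

1


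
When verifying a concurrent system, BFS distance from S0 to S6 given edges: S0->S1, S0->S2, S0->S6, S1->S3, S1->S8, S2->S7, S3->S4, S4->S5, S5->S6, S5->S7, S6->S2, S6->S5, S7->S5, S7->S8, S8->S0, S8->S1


BFS layer-by-layer from S0:
  dist 0: {S0}
  dist 1: {S1, S2, S6}
  -> S6 reached at distance 1
Shortest path length = 1

1


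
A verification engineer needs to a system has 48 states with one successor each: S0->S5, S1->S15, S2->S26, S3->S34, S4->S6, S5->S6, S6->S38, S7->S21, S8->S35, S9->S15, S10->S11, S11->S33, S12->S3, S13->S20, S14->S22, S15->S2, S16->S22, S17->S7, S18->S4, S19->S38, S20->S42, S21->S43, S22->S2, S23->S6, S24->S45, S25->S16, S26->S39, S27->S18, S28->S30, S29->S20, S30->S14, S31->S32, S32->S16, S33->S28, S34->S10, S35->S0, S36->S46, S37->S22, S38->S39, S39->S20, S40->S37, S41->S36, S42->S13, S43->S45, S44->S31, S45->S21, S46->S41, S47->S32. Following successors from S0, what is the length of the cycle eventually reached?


Trace from S0 until a state repeats:
  S0 -> S5 -> S6 -> S38 -> S39 -> S20 -> S42 -> S13 -> S20
S20 first seen at step 5, revisited at step 8.
Cycle length = 8 - 5 = 3

3


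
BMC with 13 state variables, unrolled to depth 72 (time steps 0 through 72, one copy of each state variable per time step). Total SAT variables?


BMC unrolls to depth k, creating one copy of each state var for steps 0..k.
Step count = 72 + 1 = 73 (steps 0 through 72)
Vars per step = 13
Total = 13 * 73 = 949

949


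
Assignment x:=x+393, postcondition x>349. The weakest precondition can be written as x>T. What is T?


Formula: wp(x:=E, P) = P[E/x] (substitute E for x in postcondition)
Step 1: Postcondition: x>349
Step 2: Substitute x+393 for x: x+393>349
Step 3: Solve for x: x > 349-393 = -44

-44


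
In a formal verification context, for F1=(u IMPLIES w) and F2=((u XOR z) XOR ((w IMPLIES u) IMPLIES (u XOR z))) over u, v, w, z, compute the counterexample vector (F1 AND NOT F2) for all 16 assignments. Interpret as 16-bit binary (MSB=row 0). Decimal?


F1 = (u IMPLIES w)
F2 = ((u XOR z) XOR ((w IMPLIES u) IMPLIES (u XOR z)))
Counterexample to F1=>F2 is where F1=1 and F2=0.
Evaluate each row (bits = u,v,w,z, MSB first):
  row 0 [0000]: F1=1 F2=0 -> F1&~F2 -> 1
  row 1 [0001]: F1=1 F2=0 -> F1&~F2 -> 1
  row 2 [0010]: F1=1 F2=1 -> F1&~F2 -> 0
  row 3 [0011]: F1=1 F2=0 -> F1&~F2 -> 1
  row 4 [0100]: F1=1 F2=0 -> F1&~F2 -> 1
  row 5 [0101]: F1=1 F2=0 -> F1&~F2 -> 1
  row 6 [0110]: F1=1 F2=1 -> F1&~F2 -> 0
  row 7 [0111]: F1=1 F2=0 -> F1&~F2 -> 1
  row 8 [1000]: F1=0 F2=0 -> F1&~F2 -> 0
  row 9 [1001]: F1=0 F2=0 -> F1&~F2 -> 0
  row 10 [1010]: F1=1 F2=0 -> F1&~F2 -> 1
  row 11 [1011]: F1=1 F2=0 -> F1&~F2 -> 1
  row 12 [1100]: F1=0 F2=0 -> F1&~F2 -> 0
  row 13 [1101]: F1=0 F2=0 -> F1&~F2 -> 0
  row 14 [1110]: F1=1 F2=0 -> F1&~F2 -> 1
  row 15 [1111]: F1=1 F2=0 -> F1&~F2 -> 1
Full result column, 4 rows per line (u,v fixed per line; w,z runs 00..11 left to right):
  rows 0-3 [u,v=00]: 1101  = hex D
  rows 4-7 [u,v=01]: 1101  = hex D
  rows 8-11 [u,v=10]: 0011  = hex 3
  rows 12-15 [u,v=11]: 0011  = hex 3
Counterexample vector (row 0 .. row 15) = 1101110100110011
Output column grouped in 4s = 1101 1101 0011 0011 = 0xDD33
Convert to decimal digit by digit (value = value*16 + digit):
  D -> 13
  13*16 + 13 (D) = 221
  221*16 + 3 = 3539
  3539*16 + 3 = 56627
Decimal = 56627

56627


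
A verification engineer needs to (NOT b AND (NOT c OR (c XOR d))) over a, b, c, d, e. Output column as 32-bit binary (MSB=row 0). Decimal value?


Formula: (NOT b AND (NOT c OR (c XOR d))) over a, b, c, d, e (32 rows)
Evaluate each row (bits = a,b,c,d,e, MSB first):
  row 0 [00000]: (NOT 0 AND (NOT 0 OR (0 XOR 0))) -> 1
  row 1 [00001]: (NOT 0 AND (NOT 0 OR (0 XOR 0))) -> 1
  row 2 [00010]: (NOT 0 AND (NOT 0 OR (0 XOR 1))) -> 1
  row 3 [00011]: (NOT 0 AND (NOT 0 OR (0 XOR 1))) -> 1
  row 4 [00100]: (NOT 0 AND (NOT 1 OR (1 XOR 0))) -> 1
  row 5 [00101]: (NOT 0 AND (NOT 1 OR (1 XOR 0))) -> 1
  row 6 [00110]: (NOT 0 AND (NOT 1 OR (1 XOR 1))) -> 0
  row 7 [00111]: (NOT 0 AND (NOT 1 OR (1 XOR 1))) -> 0
  row 8 [01000]: (NOT 1 AND (NOT 0 OR (0 XOR 0))) -> 0
  row 9 [01001]: (NOT 1 AND (NOT 0 OR (0 XOR 0))) -> 0
  row 10 [01010]: (NOT 1 AND (NOT 0 OR (0 XOR 1))) -> 0
  row 11 [01011]: (NOT 1 AND (NOT 0 OR (0 XOR 1))) -> 0
  row 12 [01100]: (NOT 1 AND (NOT 1 OR (1 XOR 0))) -> 0
  row 13 [01101]: (NOT 1 AND (NOT 1 OR (1 XOR 0))) -> 0
  row 14 [01110]: (NOT 1 AND (NOT 1 OR (1 XOR 1))) -> 0
  row 15 [01111]: (NOT 1 AND (NOT 1 OR (1 XOR 1))) -> 0
  row 16 [10000]: (NOT 0 AND (NOT 0 OR (0 XOR 0))) -> 1
  row 17 [10001]: (NOT 0 AND (NOT 0 OR (0 XOR 0))) -> 1
  row 18 [10010]: (NOT 0 AND (NOT 0 OR (0 XOR 1))) -> 1
  row 19 [10011]: (NOT 0 AND (NOT 0 OR (0 XOR 1))) -> 1
  row 20 [10100]: (NOT 0 AND (NOT 1 OR (1 XOR 0))) -> 1
  row 21 [10101]: (NOT 0 AND (NOT 1 OR (1 XOR 0))) -> 1
  row 22 [10110]: (NOT 0 AND (NOT 1 OR (1 XOR 1))) -> 0
  row 23 [10111]: (NOT 0 AND (NOT 1 OR (1 XOR 1))) -> 0
  row 24 [11000]: (NOT 1 AND (NOT 0 OR (0 XOR 0))) -> 0
  row 25 [11001]: (NOT 1 AND (NOT 0 OR (0 XOR 0))) -> 0
  row 26 [11010]: (NOT 1 AND (NOT 0 OR (0 XOR 1))) -> 0
  row 27 [11011]: (NOT 1 AND (NOT 0 OR (0 XOR 1))) -> 0
  row 28 [11100]: (NOT 1 AND (NOT 1 OR (1 XOR 0))) -> 0
  row 29 [11101]: (NOT 1 AND (NOT 1 OR (1 XOR 0))) -> 0
  row 30 [11110]: (NOT 1 AND (NOT 1 OR (1 XOR 1))) -> 0
  row 31 [11111]: (NOT 1 AND (NOT 1 OR (1 XOR 1))) -> 0
Full result column, 4 rows per line (a,b,c fixed per line; d,e runs 00..11 left to right):
  rows 0-3 [a,b,c=000]: 1111  = hex F
  rows 4-7 [a,b,c=001]: 1100  = hex C
  rows 8-11 [a,b,c=010]: 0000  = hex 0
  rows 12-15 [a,b,c=011]: 0000  = hex 0
  rows 16-19 [a,b,c=100]: 1111  = hex F
  rows 20-23 [a,b,c=101]: 1100  = hex C
  rows 24-27 [a,b,c=110]: 0000  = hex 0
  rows 28-31 [a,b,c=111]: 0000  = hex 0
Output column (row 0 .. row 31) = 11111100000000001111110000000000
Output column grouped in 4s = 1111 1100 0000 0000 1111 1100 0000 0000 = 0xFC00FC00
Convert to decimal digit by digit (value = value*16 + digit):
  F -> 15
  15*16 + 12 (C) = 252
  252*16 + 0 = 4032
  4032*16 + 0 = 64512
  64512*16 + 15 (F) = 1032207
  1032207*16 + 12 (C) = 16515324
  16515324*16 + 0 = 264245184
  264245184*16 + 0 = 4227922944
Decimal = 4227922944

4227922944


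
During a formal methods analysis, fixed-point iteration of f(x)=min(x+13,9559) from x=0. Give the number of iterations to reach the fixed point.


Step 1: x=0, cap=9559, increment=13
Step 2: x grows by 13 each step until capped at 9559; fixed point is x=9559
Step 3: iterations = ceil(9559/13) = 736

736


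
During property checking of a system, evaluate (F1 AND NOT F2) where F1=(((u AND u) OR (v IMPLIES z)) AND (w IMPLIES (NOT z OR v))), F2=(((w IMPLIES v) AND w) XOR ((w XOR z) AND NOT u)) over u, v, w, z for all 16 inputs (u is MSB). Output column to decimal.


F1 = (((u AND u) OR (v IMPLIES z)) AND (w IMPLIES (NOT z OR v)))
F2 = (((w IMPLIES v) AND w) XOR ((w XOR z) AND NOT u))
Counterexample to F1=>F2 is where F1=1 and F2=0.
Evaluate each row (bits = u,v,w,z, MSB first):
  row 0 [0000]: F1=1 F2=0 -> F1&~F2 -> 1
  row 1 [0001]: F1=1 F2=1 -> F1&~F2 -> 0
  row 2 [0010]: F1=1 F2=1 -> F1&~F2 -> 0
  row 3 [0011]: F1=0 F2=0 -> F1&~F2 -> 0
  row 4 [0100]: F1=0 F2=0 -> F1&~F2 -> 0
  row 5 [0101]: F1=1 F2=1 -> F1&~F2 -> 0
  row 6 [0110]: F1=0 F2=0 -> F1&~F2 -> 0
  row 7 [0111]: F1=1 F2=1 -> F1&~F2 -> 0
  row 8 [1000]: F1=1 F2=0 -> F1&~F2 -> 1
  row 9 [1001]: F1=1 F2=0 -> F1&~F2 -> 1
  row 10 [1010]: F1=1 F2=0 -> F1&~F2 -> 1
  row 11 [1011]: F1=0 F2=0 -> F1&~F2 -> 0
  row 12 [1100]: F1=1 F2=0 -> F1&~F2 -> 1
  row 13 [1101]: F1=1 F2=0 -> F1&~F2 -> 1
  row 14 [1110]: F1=1 F2=1 -> F1&~F2 -> 0
  row 15 [1111]: F1=1 F2=1 -> F1&~F2 -> 0
Full result column, 4 rows per line (u,v fixed per line; w,z runs 00..11 left to right):
  rows 0-3 [u,v=00]: 1000  = hex 8
  rows 4-7 [u,v=01]: 0000  = hex 0
  rows 8-11 [u,v=10]: 1110  = hex E
  rows 12-15 [u,v=11]: 1100  = hex C
Counterexample vector (row 0 .. row 15) = 1000000011101100
Output column grouped in 4s = 1000 0000 1110 1100 = 0x80EC
Convert to decimal digit by digit (value = value*16 + digit):
  8 -> 8
  8*16 + 0 = 128
  128*16 + 14 (E) = 2062
  2062*16 + 12 (C) = 33004
Decimal = 33004

33004


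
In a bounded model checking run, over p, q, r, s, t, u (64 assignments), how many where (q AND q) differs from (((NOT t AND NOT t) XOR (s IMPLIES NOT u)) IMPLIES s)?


F1 = (q AND q)
F2 = (((NOT t AND NOT t) XOR (s IMPLIES NOT u)) IMPLIES s)
Evaluate both on each of 64 rows (bits = p,q,r,s,t,u):
  row 0 [000000]: F1=0 F2=1 (differ) -> 1
  row 1 [000001]: F1=0 F2=1 (differ) -> 1
  row 2 [000010]: F1=0 F2=0 -> 0
  row 3 [000011]: F1=0 F2=0 -> 0
  row 4 [000100]: F1=0 F2=1 (differ) -> 1
  (every remaining row is evaluated the same way; all 64 results are listed next)
Full result column, 8 rows per line (p,q,r fixed per line; s,t,u runs 000..111 left to right):
  rows 0-7 [p,q,r=000]: 11001111  (ones: 6)
  rows 8-15 [p,q,r=001]: 11001111  (ones: 6)
  rows 16-23 [p,q,r=010]: 00110000  (ones: 2)
  rows 24-31 [p,q,r=011]: 00110000  (ones: 2)
  rows 32-39 [p,q,r=100]: 11001111  (ones: 6)
  rows 40-47 [p,q,r=101]: 11001111  (ones: 6)
  rows 48-55 [p,q,r=110]: 00110000  (ones: 2)
  rows 56-63 [p,q,r=111]: 00110000  (ones: 2)
Disagreements = 6+6+2+2+6+6+2+2 = 32

32


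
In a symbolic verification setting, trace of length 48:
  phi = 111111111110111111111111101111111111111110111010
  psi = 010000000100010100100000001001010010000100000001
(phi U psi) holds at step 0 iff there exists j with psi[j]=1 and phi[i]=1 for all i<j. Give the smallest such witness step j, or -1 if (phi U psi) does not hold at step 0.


(phi U psi) at 0: need smallest j with psi[j]=1 and phi[i]=1 for all i in [0,j).
Scan from step 0:
  step 0: phi=1, psi=0 -> continue
  step 1: psi=1 and phi held for [0,1) -> witness found
Witness step = 1

1


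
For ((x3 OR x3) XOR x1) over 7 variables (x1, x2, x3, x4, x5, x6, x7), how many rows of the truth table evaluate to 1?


Formula: ((x3 OR x3) XOR x1) over 7 vars (128 rows)
Evaluate each row (x1, x2, x3, x4, x5, x6, x7 as bits, MSB first):
  row 0 [0000000]: ((0 OR 0) XOR 0) -> 0
  row 1 [0000001]: ((0 OR 0) XOR 0) -> 0
  row 2 [0000010]: ((0 OR 0) XOR 0) -> 0
  row 3 [0000011]: ((0 OR 0) XOR 0) -> 0
  row 4 [0000100]: ((0 OR 0) XOR 0) -> 0
  (every remaining row is evaluated the same way; all 128 results are listed next)
Full result column, 8 rows per line (x1,x2,x3,x4 fixed per line; x5,x6,x7 runs 000..111 left to right):
  rows 0-7 [x1,x2,x3,x4=0000]: 00000000  (ones: 0)
  rows 8-15 [x1,x2,x3,x4=0001]: 00000000  (ones: 0)
  rows 16-23 [x1,x2,x3,x4=0010]: 11111111  (ones: 8)
  rows 24-31 [x1,x2,x3,x4=0011]: 11111111  (ones: 8)
  rows 32-39 [x1,x2,x3,x4=0100]: 00000000  (ones: 0)
  rows 40-47 [x1,x2,x3,x4=0101]: 00000000  (ones: 0)
  rows 48-55 [x1,x2,x3,x4=0110]: 11111111  (ones: 8)
  rows 56-63 [x1,x2,x3,x4=0111]: 11111111  (ones: 8)
  rows 64-71 [x1,x2,x3,x4=1000]: 11111111  (ones: 8)
  rows 72-79 [x1,x2,x3,x4=1001]: 11111111  (ones: 8)
  rows 80-87 [x1,x2,x3,x4=1010]: 00000000  (ones: 0)
  rows 88-95 [x1,x2,x3,x4=1011]: 00000000  (ones: 0)
  rows 96-103 [x1,x2,x3,x4=1100]: 11111111  (ones: 8)
  rows 104-111 [x1,x2,x3,x4=1101]: 11111111  (ones: 8)
  rows 112-119 [x1,x2,x3,x4=1110]: 00000000  (ones: 0)
  rows 120-127 [x1,x2,x3,x4=1111]: 00000000  (ones: 0)
Count of 1-rows = 0+0+8+8+0+0+8+8+8+8+0+0+8+8+0+0 = 64

64


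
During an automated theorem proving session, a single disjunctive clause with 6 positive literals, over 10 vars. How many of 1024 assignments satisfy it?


Step 1: Total=2^10=1024
Step 2: Unsat when all 6 false: 2^4=16
Step 3: Sat=1024-16=1008

1008


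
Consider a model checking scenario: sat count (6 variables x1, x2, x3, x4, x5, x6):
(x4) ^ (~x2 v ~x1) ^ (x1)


CNF with 3 clauses over 6 vars (64 assignments).
An assignment satisfies CNF iff every clause has >=1 true literal.
Check each row (bits = x1,x2,x3,x4,x5,x6; clause T/F shown):
  row 0 [000000]: clauses=FTF -> 0
  row 1 [000001]: clauses=FTF -> 0
  row 2 [000010]: clauses=FTF -> 0
  row 3 [000011]: clauses=FTF -> 0
  row 4 [000100]: clauses=TTF -> 0
  (every remaining row is evaluated the same way; all 64 results are listed next)
Full result column, 8 rows per line (x1,x2,x3 fixed per line; x4,x5,x6 runs 000..111 left to right):
  rows 0-7 [x1,x2,x3=000]: 00000000  (ones: 0)
  rows 8-15 [x1,x2,x3=001]: 00000000  (ones: 0)
  rows 16-23 [x1,x2,x3=010]: 00000000  (ones: 0)
  rows 24-31 [x1,x2,x3=011]: 00000000  (ones: 0)
  rows 32-39 [x1,x2,x3=100]: 00001111  (ones: 4)
  rows 40-47 [x1,x2,x3=101]: 00001111  (ones: 4)
  rows 48-55 [x1,x2,x3=110]: 00000000  (ones: 0)
  rows 56-63 [x1,x2,x3=111]: 00000000  (ones: 0)
Satisfying assignments = 0+0+0+0+4+4+0+0 = 8

8


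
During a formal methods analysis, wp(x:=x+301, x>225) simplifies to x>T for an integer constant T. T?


Formula: wp(x:=E, P) = P[E/x] (substitute E for x in postcondition)
Step 1: Postcondition: x>225
Step 2: Substitute x+301 for x: x+301>225
Step 3: Solve for x: x > 225-301 = -76

-76


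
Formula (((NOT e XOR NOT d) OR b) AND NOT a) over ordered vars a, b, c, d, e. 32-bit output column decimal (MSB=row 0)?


Formula: (((NOT e XOR NOT d) OR b) AND NOT a) over a, b, c, d, e (32 rows)
Evaluate each row (bits = a,b,c,d,e, MSB first):
  row 0 [00000]: (((NOT 0 XOR NOT 0) OR 0) AND NOT 0) -> 0
  row 1 [00001]: (((NOT 1 XOR NOT 0) OR 0) AND NOT 0) -> 1
  row 2 [00010]: (((NOT 0 XOR NOT 1) OR 0) AND NOT 0) -> 1
  row 3 [00011]: (((NOT 1 XOR NOT 1) OR 0) AND NOT 0) -> 0
  row 4 [00100]: (((NOT 0 XOR NOT 0) OR 0) AND NOT 0) -> 0
  row 5 [00101]: (((NOT 1 XOR NOT 0) OR 0) AND NOT 0) -> 1
  row 6 [00110]: (((NOT 0 XOR NOT 1) OR 0) AND NOT 0) -> 1
  row 7 [00111]: (((NOT 1 XOR NOT 1) OR 0) AND NOT 0) -> 0
  row 8 [01000]: (((NOT 0 XOR NOT 0) OR 1) AND NOT 0) -> 1
  row 9 [01001]: (((NOT 1 XOR NOT 0) OR 1) AND NOT 0) -> 1
  row 10 [01010]: (((NOT 0 XOR NOT 1) OR 1) AND NOT 0) -> 1
  row 11 [01011]: (((NOT 1 XOR NOT 1) OR 1) AND NOT 0) -> 1
  row 12 [01100]: (((NOT 0 XOR NOT 0) OR 1) AND NOT 0) -> 1
  row 13 [01101]: (((NOT 1 XOR NOT 0) OR 1) AND NOT 0) -> 1
  row 14 [01110]: (((NOT 0 XOR NOT 1) OR 1) AND NOT 0) -> 1
  row 15 [01111]: (((NOT 1 XOR NOT 1) OR 1) AND NOT 0) -> 1
  row 16 [10000]: (((NOT 0 XOR NOT 0) OR 0) AND NOT 1) -> 0
  row 17 [10001]: (((NOT 1 XOR NOT 0) OR 0) AND NOT 1) -> 0
  row 18 [10010]: (((NOT 0 XOR NOT 1) OR 0) AND NOT 1) -> 0
  row 19 [10011]: (((NOT 1 XOR NOT 1) OR 0) AND NOT 1) -> 0
  row 20 [10100]: (((NOT 0 XOR NOT 0) OR 0) AND NOT 1) -> 0
  row 21 [10101]: (((NOT 1 XOR NOT 0) OR 0) AND NOT 1) -> 0
  row 22 [10110]: (((NOT 0 XOR NOT 1) OR 0) AND NOT 1) -> 0
  row 23 [10111]: (((NOT 1 XOR NOT 1) OR 0) AND NOT 1) -> 0
  row 24 [11000]: (((NOT 0 XOR NOT 0) OR 1) AND NOT 1) -> 0
  row 25 [11001]: (((NOT 1 XOR NOT 0) OR 1) AND NOT 1) -> 0
  row 26 [11010]: (((NOT 0 XOR NOT 1) OR 1) AND NOT 1) -> 0
  row 27 [11011]: (((NOT 1 XOR NOT 1) OR 1) AND NOT 1) -> 0
  row 28 [11100]: (((NOT 0 XOR NOT 0) OR 1) AND NOT 1) -> 0
  row 29 [11101]: (((NOT 1 XOR NOT 0) OR 1) AND NOT 1) -> 0
  row 30 [11110]: (((NOT 0 XOR NOT 1) OR 1) AND NOT 1) -> 0
  row 31 [11111]: (((NOT 1 XOR NOT 1) OR 1) AND NOT 1) -> 0
Full result column, 4 rows per line (a,b,c fixed per line; d,e runs 00..11 left to right):
  rows 0-3 [a,b,c=000]: 0110  = hex 6
  rows 4-7 [a,b,c=001]: 0110  = hex 6
  rows 8-11 [a,b,c=010]: 1111  = hex F
  rows 12-15 [a,b,c=011]: 1111  = hex F
  rows 16-19 [a,b,c=100]: 0000  = hex 0
  rows 20-23 [a,b,c=101]: 0000  = hex 0
  rows 24-27 [a,b,c=110]: 0000  = hex 0
  rows 28-31 [a,b,c=111]: 0000  = hex 0
Output column (row 0 .. row 31) = 01100110111111110000000000000000
Output column grouped in 4s = 0110 0110 1111 1111 0000 0000 0000 0000 = 0x66FF0000
Convert to decimal digit by digit (value = value*16 + digit):
  6 -> 6
  6*16 + 6 = 102
  102*16 + 15 (F) = 1647
  1647*16 + 15 (F) = 26367
  26367*16 + 0 = 421872
  421872*16 + 0 = 6749952
  6749952*16 + 0 = 107999232
  107999232*16 + 0 = 1727987712
Decimal = 1727987712

1727987712


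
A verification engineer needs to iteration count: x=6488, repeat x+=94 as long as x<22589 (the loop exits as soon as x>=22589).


Step 1: x goes from 6488 toward 22589 by 94; the body runs while x<22589, so iterations = ceil((bound-start)/step)
Step 2: Distance=16101
Step 3: ceil(16101/94)=172

172


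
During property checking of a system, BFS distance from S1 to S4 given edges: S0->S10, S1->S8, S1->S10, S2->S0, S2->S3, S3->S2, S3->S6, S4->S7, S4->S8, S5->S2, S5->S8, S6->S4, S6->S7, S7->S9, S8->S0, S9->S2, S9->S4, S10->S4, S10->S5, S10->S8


BFS layer-by-layer from S1:
  dist 0: {S1}
  dist 1: {S8, S10}
  dist 2: {S0, S4, S5}
  -> S4 reached at distance 2
Shortest path length = 2

2


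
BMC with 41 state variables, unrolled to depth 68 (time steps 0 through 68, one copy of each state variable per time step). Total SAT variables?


BMC unrolls to depth k, creating one copy of each state var for steps 0..k.
Step count = 68 + 1 = 69 (steps 0 through 68)
Vars per step = 41
Total = 41 * 69 = 2829

2829


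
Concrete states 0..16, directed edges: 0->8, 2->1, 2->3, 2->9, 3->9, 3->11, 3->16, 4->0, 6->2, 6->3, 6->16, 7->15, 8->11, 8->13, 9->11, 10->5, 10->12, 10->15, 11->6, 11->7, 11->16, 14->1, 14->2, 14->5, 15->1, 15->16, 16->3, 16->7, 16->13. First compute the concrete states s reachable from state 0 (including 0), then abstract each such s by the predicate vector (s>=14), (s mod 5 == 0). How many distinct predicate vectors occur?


BFS from 0:
Concrete reachable: {0, 1, 2, 3, 6, 7, 8, 9, 11, 13, 15, 16}
Abstract via predicates (s>=14), (s mod 5 == 0):
  (0,0) <- {1, 2, 3, 6, 7, 8, 9, 11, 13}
  (0,1) <- {0}
  (1,0) <- {16}
  (1,1) <- {15}
Distinct abstract states = 4

4


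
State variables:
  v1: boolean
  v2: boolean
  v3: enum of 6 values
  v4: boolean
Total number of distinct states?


State space = product of domain sizes of all variables.
Domain sizes:
  v1 (boolean): 2
  v2 (boolean): 2
  v3 (enum of 6 values): 6
  v4 (boolean): 2
Product = 2 * 2 * 6 * 2 = 48

48


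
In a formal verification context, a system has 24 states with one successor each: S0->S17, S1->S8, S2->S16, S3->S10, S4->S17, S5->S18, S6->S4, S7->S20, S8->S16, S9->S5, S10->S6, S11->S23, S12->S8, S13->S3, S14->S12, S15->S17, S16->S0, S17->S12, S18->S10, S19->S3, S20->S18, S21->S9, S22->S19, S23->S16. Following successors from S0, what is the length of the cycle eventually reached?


Trace from S0 until a state repeats:
  S0 -> S17 -> S12 -> S8 -> S16 -> S0
S0 first seen at step 0, revisited at step 5.
Cycle length = 5 - 0 = 5

5


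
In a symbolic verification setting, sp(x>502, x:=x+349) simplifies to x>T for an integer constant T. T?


Formula: sp(P, x:=E) = exists old_x. (x = E[old_x/x]) AND P[old_x/x] (old_x is the value of x before the assignment; eliminate old_x by solving x = E[old_x/x] for old_x)
Step 1: Precondition P: x>502, i.e. old_x > 502
Step 2: Assignment gives x = old_x + 349, so old_x = x - 349
Step 3: Substitute into P: x - 349 > 502
Step 4: Simplify: x > 502+349 = 851

851


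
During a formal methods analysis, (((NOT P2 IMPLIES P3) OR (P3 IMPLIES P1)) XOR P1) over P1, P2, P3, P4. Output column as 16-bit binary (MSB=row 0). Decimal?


Formula: (((NOT P2 IMPLIES P3) OR (P3 IMPLIES P1)) XOR P1) over P1, P2, P3, P4 (16 rows)
Evaluate each row (bits = P1,P2,P3,P4, MSB first):
  row 0 [0000]: (((NOT 0 IMPLIES 0) OR (0 IMPLIES 0)) XOR 0) -> 1
  row 1 [0001]: (((NOT 0 IMPLIES 0) OR (0 IMPLIES 0)) XOR 0) -> 1
  row 2 [0010]: (((NOT 0 IMPLIES 1) OR (1 IMPLIES 0)) XOR 0) -> 1
  row 3 [0011]: (((NOT 0 IMPLIES 1) OR (1 IMPLIES 0)) XOR 0) -> 1
  row 4 [0100]: (((NOT 1 IMPLIES 0) OR (0 IMPLIES 0)) XOR 0) -> 1
  row 5 [0101]: (((NOT 1 IMPLIES 0) OR (0 IMPLIES 0)) XOR 0) -> 1
  row 6 [0110]: (((NOT 1 IMPLIES 1) OR (1 IMPLIES 0)) XOR 0) -> 1
  row 7 [0111]: (((NOT 1 IMPLIES 1) OR (1 IMPLIES 0)) XOR 0) -> 1
  row 8 [1000]: (((NOT 0 IMPLIES 0) OR (0 IMPLIES 1)) XOR 1) -> 0
  row 9 [1001]: (((NOT 0 IMPLIES 0) OR (0 IMPLIES 1)) XOR 1) -> 0
  row 10 [1010]: (((NOT 0 IMPLIES 1) OR (1 IMPLIES 1)) XOR 1) -> 0
  row 11 [1011]: (((NOT 0 IMPLIES 1) OR (1 IMPLIES 1)) XOR 1) -> 0
  row 12 [1100]: (((NOT 1 IMPLIES 0) OR (0 IMPLIES 1)) XOR 1) -> 0
  row 13 [1101]: (((NOT 1 IMPLIES 0) OR (0 IMPLIES 1)) XOR 1) -> 0
  row 14 [1110]: (((NOT 1 IMPLIES 1) OR (1 IMPLIES 1)) XOR 1) -> 0
  row 15 [1111]: (((NOT 1 IMPLIES 1) OR (1 IMPLIES 1)) XOR 1) -> 0
Full result column, 4 rows per line (P1,P2 fixed per line; P3,P4 runs 00..11 left to right):
  rows 0-3 [P1,P2=00]: 1111  = hex F
  rows 4-7 [P1,P2=01]: 1111  = hex F
  rows 8-11 [P1,P2=10]: 0000  = hex 0
  rows 12-15 [P1,P2=11]: 0000  = hex 0
Output column (row 0 .. row 15) = 1111111100000000
Output column grouped in 4s = 1111 1111 0000 0000 = 0xFF00
Convert to decimal digit by digit (value = value*16 + digit):
  F -> 15
  15*16 + 15 (F) = 255
  255*16 + 0 = 4080
  4080*16 + 0 = 65280
Decimal = 65280

65280


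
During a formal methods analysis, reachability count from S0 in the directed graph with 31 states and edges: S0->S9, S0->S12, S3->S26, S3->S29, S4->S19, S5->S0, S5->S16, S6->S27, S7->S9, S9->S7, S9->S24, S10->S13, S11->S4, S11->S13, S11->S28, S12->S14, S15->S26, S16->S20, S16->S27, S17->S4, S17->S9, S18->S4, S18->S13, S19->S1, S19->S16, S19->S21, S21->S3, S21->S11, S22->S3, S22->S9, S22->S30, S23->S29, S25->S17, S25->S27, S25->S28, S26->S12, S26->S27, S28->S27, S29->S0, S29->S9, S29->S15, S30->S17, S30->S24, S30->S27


BFS from S0:
  layer 0: {S0}
  layer 1: {S9, S12}
  layer 2: {S7, S14, S24}
Reachable set: {S0, S7, S9, S12, S14, S24}
Count = 6

6


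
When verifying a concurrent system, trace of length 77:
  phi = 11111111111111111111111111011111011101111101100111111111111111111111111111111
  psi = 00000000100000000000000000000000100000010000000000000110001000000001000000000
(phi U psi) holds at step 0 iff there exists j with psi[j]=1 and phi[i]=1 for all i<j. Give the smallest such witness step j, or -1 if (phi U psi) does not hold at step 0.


(phi U psi) at 0: need smallest j with psi[j]=1 and phi[i]=1 for all i in [0,j).
Scan from step 0:
  step 0: phi=1, psi=0 -> continue
  step 1: phi=1, psi=0 -> continue
  step 2: phi=1, psi=0 -> continue
  step 3: phi=1, psi=0 -> continue
  step 8: psi=1 and phi held for [0,8) -> witness found
Witness step = 8

8


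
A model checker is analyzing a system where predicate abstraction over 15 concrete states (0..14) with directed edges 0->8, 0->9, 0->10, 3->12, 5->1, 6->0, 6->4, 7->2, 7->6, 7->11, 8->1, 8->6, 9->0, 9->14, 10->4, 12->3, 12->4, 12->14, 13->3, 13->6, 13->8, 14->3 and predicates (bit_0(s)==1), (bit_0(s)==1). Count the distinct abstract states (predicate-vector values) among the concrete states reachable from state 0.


BFS from 0:
Concrete reachable: {0, 1, 3, 4, 6, 8, 9, 10, 12, 14}
Abstract via predicates (bit_0(s)==1), (bit_0(s)==1):
  (0,0) <- {0, 4, 6, 8, 10, 12, 14}
  (1,1) <- {1, 3, 9}
Distinct abstract states = 2

2


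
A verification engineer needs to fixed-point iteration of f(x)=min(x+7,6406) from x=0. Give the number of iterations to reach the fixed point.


Step 1: x=0, cap=6406, increment=7
Step 2: x grows by 7 each step until capped at 6406; fixed point is x=6406
Step 3: iterations = ceil(6406/7) = 916

916


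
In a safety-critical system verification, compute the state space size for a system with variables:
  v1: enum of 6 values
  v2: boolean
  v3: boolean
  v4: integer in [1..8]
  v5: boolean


State space = product of domain sizes of all variables.
Domain sizes:
  v1 (enum of 6 values): 6
  v2 (boolean): 2
  v3 (boolean): 2
  v4 (integer in [1..8]): 8
  v5 (boolean): 2
Product = 6 * 2 * 2 * 8 * 2 = 384

384


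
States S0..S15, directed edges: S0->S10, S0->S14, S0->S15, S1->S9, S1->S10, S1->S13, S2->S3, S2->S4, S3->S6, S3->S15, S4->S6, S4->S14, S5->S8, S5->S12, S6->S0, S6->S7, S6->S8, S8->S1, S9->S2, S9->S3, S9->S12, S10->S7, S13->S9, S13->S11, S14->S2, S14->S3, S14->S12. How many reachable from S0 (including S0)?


BFS from S0:
  layer 0: {S0}
  layer 1: {S10, S14, S15}
  layer 2: {S2, S3, S7, S12}
  layer 3: {S4, S6}
  layer 4: {S8}
  layer 5: {S1}
  layer 6: {S9, S13}
  layer 7: {S11}
Reachable set: {S0, S1, S2, S3, S4, S6, S7, S8, S9, S10, S11, S12, S13, S14, S15}
Count = 15

15


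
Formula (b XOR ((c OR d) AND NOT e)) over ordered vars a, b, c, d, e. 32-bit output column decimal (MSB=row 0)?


Formula: (b XOR ((c OR d) AND NOT e)) over a, b, c, d, e (32 rows)
Evaluate each row (bits = a,b,c,d,e, MSB first):
  row 0 [00000]: (0 XOR ((0 OR 0) AND NOT 0)) -> 0
  row 1 [00001]: (0 XOR ((0 OR 0) AND NOT 1)) -> 0
  row 2 [00010]: (0 XOR ((0 OR 1) AND NOT 0)) -> 1
  row 3 [00011]: (0 XOR ((0 OR 1) AND NOT 1)) -> 0
  row 4 [00100]: (0 XOR ((1 OR 0) AND NOT 0)) -> 1
  row 5 [00101]: (0 XOR ((1 OR 0) AND NOT 1)) -> 0
  row 6 [00110]: (0 XOR ((1 OR 1) AND NOT 0)) -> 1
  row 7 [00111]: (0 XOR ((1 OR 1) AND NOT 1)) -> 0
  row 8 [01000]: (1 XOR ((0 OR 0) AND NOT 0)) -> 1
  row 9 [01001]: (1 XOR ((0 OR 0) AND NOT 1)) -> 1
  row 10 [01010]: (1 XOR ((0 OR 1) AND NOT 0)) -> 0
  row 11 [01011]: (1 XOR ((0 OR 1) AND NOT 1)) -> 1
  row 12 [01100]: (1 XOR ((1 OR 0) AND NOT 0)) -> 0
  row 13 [01101]: (1 XOR ((1 OR 0) AND NOT 1)) -> 1
  row 14 [01110]: (1 XOR ((1 OR 1) AND NOT 0)) -> 0
  row 15 [01111]: (1 XOR ((1 OR 1) AND NOT 1)) -> 1
  row 16 [10000]: (0 XOR ((0 OR 0) AND NOT 0)) -> 0
  row 17 [10001]: (0 XOR ((0 OR 0) AND NOT 1)) -> 0
  row 18 [10010]: (0 XOR ((0 OR 1) AND NOT 0)) -> 1
  row 19 [10011]: (0 XOR ((0 OR 1) AND NOT 1)) -> 0
  row 20 [10100]: (0 XOR ((1 OR 0) AND NOT 0)) -> 1
  row 21 [10101]: (0 XOR ((1 OR 0) AND NOT 1)) -> 0
  row 22 [10110]: (0 XOR ((1 OR 1) AND NOT 0)) -> 1
  row 23 [10111]: (0 XOR ((1 OR 1) AND NOT 1)) -> 0
  row 24 [11000]: (1 XOR ((0 OR 0) AND NOT 0)) -> 1
  row 25 [11001]: (1 XOR ((0 OR 0) AND NOT 1)) -> 1
  row 26 [11010]: (1 XOR ((0 OR 1) AND NOT 0)) -> 0
  row 27 [11011]: (1 XOR ((0 OR 1) AND NOT 1)) -> 1
  row 28 [11100]: (1 XOR ((1 OR 0) AND NOT 0)) -> 0
  row 29 [11101]: (1 XOR ((1 OR 0) AND NOT 1)) -> 1
  row 30 [11110]: (1 XOR ((1 OR 1) AND NOT 0)) -> 0
  row 31 [11111]: (1 XOR ((1 OR 1) AND NOT 1)) -> 1
Full result column, 4 rows per line (a,b,c fixed per line; d,e runs 00..11 left to right):
  rows 0-3 [a,b,c=000]: 0010  = hex 2
  rows 4-7 [a,b,c=001]: 1010  = hex A
  rows 8-11 [a,b,c=010]: 1101  = hex D
  rows 12-15 [a,b,c=011]: 0101  = hex 5
  rows 16-19 [a,b,c=100]: 0010  = hex 2
  rows 20-23 [a,b,c=101]: 1010  = hex A
  rows 24-27 [a,b,c=110]: 1101  = hex D
  rows 28-31 [a,b,c=111]: 0101  = hex 5
Output column (row 0 .. row 31) = 00101010110101010010101011010101
Output column grouped in 4s = 0010 1010 1101 0101 0010 1010 1101 0101 = 0x2AD52AD5
Convert to decimal digit by digit (value = value*16 + digit):
  2 -> 2
  2*16 + 10 (A) = 42
  42*16 + 13 (D) = 685
  685*16 + 5 = 10965
  10965*16 + 2 = 175442
  175442*16 + 10 (A) = 2807082
  2807082*16 + 13 (D) = 44913325
  44913325*16 + 5 = 718613205
Decimal = 718613205

718613205


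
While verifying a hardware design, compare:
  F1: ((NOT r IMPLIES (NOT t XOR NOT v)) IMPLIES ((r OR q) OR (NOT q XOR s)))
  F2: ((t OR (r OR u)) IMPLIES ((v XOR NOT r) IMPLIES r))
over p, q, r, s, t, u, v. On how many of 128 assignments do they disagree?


F1 = ((NOT r IMPLIES (NOT t XOR NOT v)) IMPLIES ((r OR q) OR (NOT q XOR s)))
F2 = ((t OR (r OR u)) IMPLIES ((v XOR NOT r) IMPLIES r))
Evaluate both on each of 128 rows (bits = p,q,r,s,t,u,v):
  row 0 [0000000]: F1=1 F2=1 -> 0
  row 1 [0000001]: F1=1 F2=1 -> 0
  row 2 [0000010]: F1=1 F2=0 (differ) -> 1
  row 3 [0000011]: F1=1 F2=1 -> 0
  row 4 [0000100]: F1=1 F2=0 (differ) -> 1
  (every remaining row is evaluated the same way; all 128 results are listed next)
Full result column, 8 rows per line (p,q,r,s fixed per line; t,u,v runs 000..111 left to right):
  rows 0-7 [p,q,r,s=0000]: 00101010  (ones: 3)
  rows 8-15 [p,q,r,s=0001]: 01110000  (ones: 3)
  rows 16-23 [p,q,r,s=0010]: 00000000  (ones: 0)
  rows 24-31 [p,q,r,s=0011]: 00000000  (ones: 0)
  rows 32-39 [p,q,r,s=0100]: 00101010  (ones: 3)
  rows 40-47 [p,q,r,s=0101]: 00101010  (ones: 3)
  rows 48-55 [p,q,r,s=0110]: 00000000  (ones: 0)
  rows 56-63 [p,q,r,s=0111]: 00000000  (ones: 0)
  rows 64-71 [p,q,r,s=1000]: 00101010  (ones: 3)
  rows 72-79 [p,q,r,s=1001]: 01110000  (ones: 3)
  rows 80-87 [p,q,r,s=1010]: 00000000  (ones: 0)
  rows 88-95 [p,q,r,s=1011]: 00000000  (ones: 0)
  rows 96-103 [p,q,r,s=1100]: 00101010  (ones: 3)
  rows 104-111 [p,q,r,s=1101]: 00101010  (ones: 3)
  rows 112-119 [p,q,r,s=1110]: 00000000  (ones: 0)
  rows 120-127 [p,q,r,s=1111]: 00000000  (ones: 0)
Disagreements = 3+3+0+0+3+3+0+0+3+3+0+0+3+3+0+0 = 24

24


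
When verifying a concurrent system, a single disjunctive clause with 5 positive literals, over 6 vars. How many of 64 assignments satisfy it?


Step 1: Total=2^6=64
Step 2: Unsat when all 5 false: 2^1=2
Step 3: Sat=64-2=62

62


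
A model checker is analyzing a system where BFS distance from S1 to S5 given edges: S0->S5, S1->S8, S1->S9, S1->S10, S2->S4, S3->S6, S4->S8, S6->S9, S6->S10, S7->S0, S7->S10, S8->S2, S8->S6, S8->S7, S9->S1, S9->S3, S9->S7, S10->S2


BFS layer-by-layer from S1:
  dist 0: {S1}
  dist 1: {S8, S9, S10}
  dist 2: {S2, S3, S6, S7}
  dist 3: {S0, S4}
  dist 4: {S5}
  -> S5 reached at distance 4
Shortest path length = 4

4


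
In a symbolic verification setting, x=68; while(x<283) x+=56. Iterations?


Step 1: x goes from 68 toward 283 by 56; the body runs while x<283, so iterations = ceil((bound-start)/step)
Step 2: Distance=215
Step 3: ceil(215/56)=4

4


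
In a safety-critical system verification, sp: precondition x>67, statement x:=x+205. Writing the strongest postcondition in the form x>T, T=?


Formula: sp(P, x:=E) = exists old_x. (x = E[old_x/x]) AND P[old_x/x] (old_x is the value of x before the assignment; eliminate old_x by solving x = E[old_x/x] for old_x)
Step 1: Precondition P: x>67, i.e. old_x > 67
Step 2: Assignment gives x = old_x + 205, so old_x = x - 205
Step 3: Substitute into P: x - 205 > 67
Step 4: Simplify: x > 67+205 = 272

272


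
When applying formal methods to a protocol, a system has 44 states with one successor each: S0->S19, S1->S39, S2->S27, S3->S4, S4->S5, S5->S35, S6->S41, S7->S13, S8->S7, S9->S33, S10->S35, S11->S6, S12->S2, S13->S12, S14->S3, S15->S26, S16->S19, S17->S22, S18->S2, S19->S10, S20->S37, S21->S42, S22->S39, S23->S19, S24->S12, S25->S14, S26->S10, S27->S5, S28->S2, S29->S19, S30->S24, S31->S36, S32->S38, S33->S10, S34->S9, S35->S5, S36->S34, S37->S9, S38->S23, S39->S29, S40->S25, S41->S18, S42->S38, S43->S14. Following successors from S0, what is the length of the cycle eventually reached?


Trace from S0 until a state repeats:
  S0 -> S19 -> S10 -> S35 -> S5 -> S35
S35 first seen at step 3, revisited at step 5.
Cycle length = 5 - 3 = 2

2


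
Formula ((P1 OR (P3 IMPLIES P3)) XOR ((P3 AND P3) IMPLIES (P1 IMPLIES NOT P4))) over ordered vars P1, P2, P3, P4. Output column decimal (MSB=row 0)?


Formula: ((P1 OR (P3 IMPLIES P3)) XOR ((P3 AND P3) IMPLIES (P1 IMPLIES NOT P4))) over P1, P2, P3, P4 (16 rows)
Evaluate each row (bits = P1,P2,P3,P4, MSB first):
  row 0 [0000]: ((0 OR (0 IMPLIES 0)) XOR ((0 AND 0) IMPLIES (0 IMPLIES NOT 0))) -> 0
  row 1 [0001]: ((0 OR (0 IMPLIES 0)) XOR ((0 AND 0) IMPLIES (0 IMPLIES NOT 1))) -> 0
  row 2 [0010]: ((0 OR (1 IMPLIES 1)) XOR ((1 AND 1) IMPLIES (0 IMPLIES NOT 0))) -> 0
  row 3 [0011]: ((0 OR (1 IMPLIES 1)) XOR ((1 AND 1) IMPLIES (0 IMPLIES NOT 1))) -> 0
  row 4 [0100]: ((0 OR (0 IMPLIES 0)) XOR ((0 AND 0) IMPLIES (0 IMPLIES NOT 0))) -> 0
  row 5 [0101]: ((0 OR (0 IMPLIES 0)) XOR ((0 AND 0) IMPLIES (0 IMPLIES NOT 1))) -> 0
  row 6 [0110]: ((0 OR (1 IMPLIES 1)) XOR ((1 AND 1) IMPLIES (0 IMPLIES NOT 0))) -> 0
  row 7 [0111]: ((0 OR (1 IMPLIES 1)) XOR ((1 AND 1) IMPLIES (0 IMPLIES NOT 1))) -> 0
  row 8 [1000]: ((1 OR (0 IMPLIES 0)) XOR ((0 AND 0) IMPLIES (1 IMPLIES NOT 0))) -> 0
  row 9 [1001]: ((1 OR (0 IMPLIES 0)) XOR ((0 AND 0) IMPLIES (1 IMPLIES NOT 1))) -> 0
  row 10 [1010]: ((1 OR (1 IMPLIES 1)) XOR ((1 AND 1) IMPLIES (1 IMPLIES NOT 0))) -> 0
  row 11 [1011]: ((1 OR (1 IMPLIES 1)) XOR ((1 AND 1) IMPLIES (1 IMPLIES NOT 1))) -> 1
  row 12 [1100]: ((1 OR (0 IMPLIES 0)) XOR ((0 AND 0) IMPLIES (1 IMPLIES NOT 0))) -> 0
  row 13 [1101]: ((1 OR (0 IMPLIES 0)) XOR ((0 AND 0) IMPLIES (1 IMPLIES NOT 1))) -> 0
  row 14 [1110]: ((1 OR (1 IMPLIES 1)) XOR ((1 AND 1) IMPLIES (1 IMPLIES NOT 0))) -> 0
  row 15 [1111]: ((1 OR (1 IMPLIES 1)) XOR ((1 AND 1) IMPLIES (1 IMPLIES NOT 1))) -> 1
Full result column, 4 rows per line (P1,P2 fixed per line; P3,P4 runs 00..11 left to right):
  rows 0-3 [P1,P2=00]: 0000  = hex 0
  rows 4-7 [P1,P2=01]: 0000  = hex 0
  rows 8-11 [P1,P2=10]: 0001  = hex 1
  rows 12-15 [P1,P2=11]: 0001  = hex 1
Output column (row 0 .. row 15) = 0000000000010001
Output column grouped in 4s = 0000 0000 0001 0001 = 0x0011
Convert to decimal digit by digit (value = value*16 + digit):
  0 -> 0
  0*16 + 0 = 0
  0*16 + 1 = 1
  1*16 + 1 = 17
Decimal = 17

17


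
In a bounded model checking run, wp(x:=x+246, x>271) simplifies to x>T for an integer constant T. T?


Formula: wp(x:=E, P) = P[E/x] (substitute E for x in postcondition)
Step 1: Postcondition: x>271
Step 2: Substitute x+246 for x: x+246>271
Step 3: Solve for x: x > 271-246 = 25

25


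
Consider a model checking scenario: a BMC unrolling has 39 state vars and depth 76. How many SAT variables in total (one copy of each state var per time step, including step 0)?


BMC unrolls to depth k, creating one copy of each state var for steps 0..k.
Step count = 76 + 1 = 77 (steps 0 through 76)
Vars per step = 39
Total = 39 * 77 = 3003

3003


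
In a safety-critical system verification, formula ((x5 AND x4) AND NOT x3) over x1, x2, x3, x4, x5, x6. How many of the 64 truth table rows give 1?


Formula: ((x5 AND x4) AND NOT x3) over 6 vars (64 rows)
Evaluate each row (x1, x2, x3, x4, x5, x6 as bits, MSB first):
  row 0 [000000]: ((0 AND 0) AND NOT 0) -> 0
  row 1 [000001]: ((0 AND 0) AND NOT 0) -> 0
  row 2 [000010]: ((1 AND 0) AND NOT 0) -> 0
  row 3 [000011]: ((1 AND 0) AND NOT 0) -> 0
  row 4 [000100]: ((0 AND 1) AND NOT 0) -> 0
  (every remaining row is evaluated the same way; all 64 results are listed next)
Full result column, 8 rows per line (x1,x2,x3 fixed per line; x4,x5,x6 runs 000..111 left to right):
  rows 0-7 [x1,x2,x3=000]: 00000011  (ones: 2)
  rows 8-15 [x1,x2,x3=001]: 00000000  (ones: 0)
  rows 16-23 [x1,x2,x3=010]: 00000011  (ones: 2)
  rows 24-31 [x1,x2,x3=011]: 00000000  (ones: 0)
  rows 32-39 [x1,x2,x3=100]: 00000011  (ones: 2)
  rows 40-47 [x1,x2,x3=101]: 00000000  (ones: 0)
  rows 48-55 [x1,x2,x3=110]: 00000011  (ones: 2)
  rows 56-63 [x1,x2,x3=111]: 00000000  (ones: 0)
Count of 1-rows = 2+0+2+0+2+0+2+0 = 8

8


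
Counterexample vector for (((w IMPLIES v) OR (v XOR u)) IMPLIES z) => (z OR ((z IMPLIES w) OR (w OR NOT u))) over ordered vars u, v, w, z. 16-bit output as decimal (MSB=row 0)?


F1 = (((w IMPLIES v) OR (v XOR u)) IMPLIES z)
F2 = (z OR ((z IMPLIES w) OR (w OR NOT u)))
Counterexample to F1=>F2 is where F1=1 and F2=0.
Evaluate each row (bits = u,v,w,z, MSB first):
  row 0 [0000]: F1=0 F2=1 -> F1&~F2 -> 0
  row 1 [0001]: F1=1 F2=1 -> F1&~F2 -> 0
  row 2 [0010]: F1=1 F2=1 -> F1&~F2 -> 0
  row 3 [0011]: F1=1 F2=1 -> F1&~F2 -> 0
  row 4 [0100]: F1=0 F2=1 -> F1&~F2 -> 0
  row 5 [0101]: F1=1 F2=1 -> F1&~F2 -> 0
  row 6 [0110]: F1=0 F2=1 -> F1&~F2 -> 0
  row 7 [0111]: F1=1 F2=1 -> F1&~F2 -> 0
  row 8 [1000]: F1=0 F2=1 -> F1&~F2 -> 0
  row 9 [1001]: F1=1 F2=1 -> F1&~F2 -> 0
  row 10 [1010]: F1=0 F2=1 -> F1&~F2 -> 0
  row 11 [1011]: F1=1 F2=1 -> F1&~F2 -> 0
  row 12 [1100]: F1=0 F2=1 -> F1&~F2 -> 0
  row 13 [1101]: F1=1 F2=1 -> F1&~F2 -> 0
  row 14 [1110]: F1=0 F2=1 -> F1&~F2 -> 0
  row 15 [1111]: F1=1 F2=1 -> F1&~F2 -> 0
Full result column, 4 rows per line (u,v fixed per line; w,z runs 00..11 left to right):
  rows 0-3 [u,v=00]: 0000  = hex 0
  rows 4-7 [u,v=01]: 0000  = hex 0
  rows 8-11 [u,v=10]: 0000  = hex 0
  rows 12-15 [u,v=11]: 0000  = hex 0
Counterexample vector (row 0 .. row 15) = 0000000000000000
Output column grouped in 4s = 0000 0000 0000 0000 = 0x0000
Convert to decimal digit by digit (value = value*16 + digit):
  0 -> 0
  0*16 + 0 = 0
  0*16 + 0 = 0
  0*16 + 0 = 0
Decimal = 0

0


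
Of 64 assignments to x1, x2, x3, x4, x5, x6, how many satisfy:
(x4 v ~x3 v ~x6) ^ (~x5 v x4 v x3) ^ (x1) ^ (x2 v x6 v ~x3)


CNF with 4 clauses over 6 vars (64 assignments).
An assignment satisfies CNF iff every clause has >=1 true literal.
Check each row (bits = x1,x2,x3,x4,x5,x6; clause T/F shown):
  row 0 [000000]: clauses=TTFT -> 0
  row 1 [000001]: clauses=TTFT -> 0
  row 2 [000010]: clauses=TFFT -> 0
  row 3 [000011]: clauses=TFFT -> 0
  row 4 [000100]: clauses=TTFT -> 0
  (every remaining row is evaluated the same way; all 64 results are listed next)
Full result column, 8 rows per line (x1,x2,x3 fixed per line; x4,x5,x6 runs 000..111 left to right):
  rows 0-7 [x1,x2,x3=000]: 00000000  (ones: 0)
  rows 8-15 [x1,x2,x3=001]: 00000000  (ones: 0)
  rows 16-23 [x1,x2,x3=010]: 00000000  (ones: 0)
  rows 24-31 [x1,x2,x3=011]: 00000000  (ones: 0)
  rows 32-39 [x1,x2,x3=100]: 11001111  (ones: 6)
  rows 40-47 [x1,x2,x3=101]: 00000101  (ones: 2)
  rows 48-55 [x1,x2,x3=110]: 11001111  (ones: 6)
  rows 56-63 [x1,x2,x3=111]: 10101111  (ones: 6)
Satisfying assignments = 0+0+0+0+6+2+6+6 = 20

20
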